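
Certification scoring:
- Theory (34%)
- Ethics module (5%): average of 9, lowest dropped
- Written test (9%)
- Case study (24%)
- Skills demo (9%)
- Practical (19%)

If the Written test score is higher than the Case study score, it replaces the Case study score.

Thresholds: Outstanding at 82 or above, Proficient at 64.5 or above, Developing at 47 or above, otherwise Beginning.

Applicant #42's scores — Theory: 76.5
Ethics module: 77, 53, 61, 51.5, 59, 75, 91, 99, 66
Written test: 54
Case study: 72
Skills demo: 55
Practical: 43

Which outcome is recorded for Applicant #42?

Ethics module: drop 51.5 → average of remaining 8 = 581/8 = 72.625
Written test (54) ≤ Case study (72), so Case study stays at 72.
Weighted total:
  Theory 76.5 × 0.34 = 26.01
  Ethics module 72.625 × 0.05 = 3.63125
  Written test 54 × 0.09 = 4.86
  Case study 72 × 0.24 = 17.28
  Skills demo 55 × 0.09 = 4.95
  Practical 43 × 0.19 = 8.17
Sum = 64.90125
64.90125 is ≥ 64.5 and < 82 → Proficient

Proficient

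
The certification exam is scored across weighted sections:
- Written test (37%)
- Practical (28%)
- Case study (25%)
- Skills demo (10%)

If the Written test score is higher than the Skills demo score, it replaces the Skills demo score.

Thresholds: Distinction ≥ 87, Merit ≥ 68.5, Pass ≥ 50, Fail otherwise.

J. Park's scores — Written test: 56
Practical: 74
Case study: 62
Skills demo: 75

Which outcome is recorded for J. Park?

Pass

Written test (56) ≤ Skills demo (75), so Skills demo stays at 75.
Weighted total:
  Written test 56 × 0.37 = 20.72
  Practical 74 × 0.28 = 20.72
  Case study 62 × 0.25 = 15.5
  Skills demo 75 × 0.1 = 7.5
Sum = 64.44
64.44 is ≥ 50 and < 68.5 → Pass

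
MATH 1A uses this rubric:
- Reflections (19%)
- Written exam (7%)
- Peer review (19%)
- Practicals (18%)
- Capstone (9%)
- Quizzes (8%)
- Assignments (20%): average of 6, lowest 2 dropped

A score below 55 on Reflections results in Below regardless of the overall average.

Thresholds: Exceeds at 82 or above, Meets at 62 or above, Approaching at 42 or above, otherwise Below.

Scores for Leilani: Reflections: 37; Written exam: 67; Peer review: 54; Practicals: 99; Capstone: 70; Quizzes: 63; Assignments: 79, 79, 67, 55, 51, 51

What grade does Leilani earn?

Below

Assignments: drop 51, 51 → average of remaining 4 = 280/4 = 70
Reflections score 37 < 55: minimum not met.
Weighted total:
  Reflections 37 × 0.19 = 7.03
  Written exam 67 × 0.07 = 4.69
  Peer review 54 × 0.19 = 10.26
  Practicals 99 × 0.18 = 17.82
  Capstone 70 × 0.09 = 6.3
  Quizzes 63 × 0.08 = 5.04
  Assignments 70 × 0.2 = 14
Sum = 65.14
Because the Reflections minimum was not met, the result is Below.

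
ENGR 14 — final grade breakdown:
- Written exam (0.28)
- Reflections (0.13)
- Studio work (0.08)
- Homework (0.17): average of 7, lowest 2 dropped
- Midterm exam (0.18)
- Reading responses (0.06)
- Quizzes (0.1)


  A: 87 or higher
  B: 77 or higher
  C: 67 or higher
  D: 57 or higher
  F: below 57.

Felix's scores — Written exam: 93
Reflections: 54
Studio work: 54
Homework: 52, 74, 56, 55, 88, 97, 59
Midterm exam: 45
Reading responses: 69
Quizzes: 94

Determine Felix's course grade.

C

Homework: drop 52, 55 → average of remaining 5 = 374/5 = 74.8
Weighted total:
  Written exam 93 × 0.28 = 26.04
  Reflections 54 × 0.13 = 7.02
  Studio work 54 × 0.08 = 4.32
  Homework 74.8 × 0.17 = 12.716
  Midterm exam 45 × 0.18 = 8.1
  Reading responses 69 × 0.06 = 4.14
  Quizzes 94 × 0.1 = 9.4
Sum = 71.736
71.736 is ≥ 67 and < 77 → C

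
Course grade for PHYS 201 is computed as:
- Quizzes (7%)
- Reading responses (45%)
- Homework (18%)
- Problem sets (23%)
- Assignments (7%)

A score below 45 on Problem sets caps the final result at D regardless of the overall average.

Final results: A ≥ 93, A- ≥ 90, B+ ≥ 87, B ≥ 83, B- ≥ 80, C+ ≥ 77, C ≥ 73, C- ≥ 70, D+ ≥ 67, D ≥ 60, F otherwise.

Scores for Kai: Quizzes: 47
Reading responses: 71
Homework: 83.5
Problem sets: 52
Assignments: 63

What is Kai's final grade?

D

Problem sets score 52 ≥ 45: minimum met.
Weighted total:
  Quizzes 47 × 0.07 = 3.29
  Reading responses 71 × 0.45 = 31.95
  Homework 83.5 × 0.18 = 15.03
  Problem sets 52 × 0.23 = 11.96
  Assignments 63 × 0.07 = 4.41
Sum = 66.64
66.64 is ≥ 60 and < 67 → D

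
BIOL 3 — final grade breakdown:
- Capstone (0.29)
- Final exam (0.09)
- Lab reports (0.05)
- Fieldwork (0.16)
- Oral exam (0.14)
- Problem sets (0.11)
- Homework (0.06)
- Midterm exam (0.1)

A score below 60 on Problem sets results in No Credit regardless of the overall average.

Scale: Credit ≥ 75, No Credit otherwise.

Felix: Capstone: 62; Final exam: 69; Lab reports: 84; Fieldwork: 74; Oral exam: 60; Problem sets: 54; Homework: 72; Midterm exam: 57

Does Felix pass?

No Credit

Problem sets score 54 < 60: minimum not met.
Weighted total:
  Capstone 62 × 0.29 = 17.98
  Final exam 69 × 0.09 = 6.21
  Lab reports 84 × 0.05 = 4.2
  Fieldwork 74 × 0.16 = 11.84
  Oral exam 60 × 0.14 = 8.4
  Problem sets 54 × 0.11 = 5.94
  Homework 72 × 0.06 = 4.32
  Midterm exam 57 × 0.1 = 5.7
Sum = 64.59
Because the Problem sets minimum was not met, the result is No Credit.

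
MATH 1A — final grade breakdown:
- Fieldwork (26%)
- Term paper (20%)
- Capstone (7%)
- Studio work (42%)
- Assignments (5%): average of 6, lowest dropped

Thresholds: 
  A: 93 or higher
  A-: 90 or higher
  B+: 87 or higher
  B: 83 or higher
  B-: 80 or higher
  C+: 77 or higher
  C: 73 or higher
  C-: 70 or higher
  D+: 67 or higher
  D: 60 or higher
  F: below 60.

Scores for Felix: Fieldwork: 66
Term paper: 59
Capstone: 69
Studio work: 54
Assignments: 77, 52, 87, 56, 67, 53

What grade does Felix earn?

F

Assignments: drop 52 → average of remaining 5 = 340/5 = 68
Weighted total:
  Fieldwork 66 × 0.26 = 17.16
  Term paper 59 × 0.2 = 11.8
  Capstone 69 × 0.07 = 4.83
  Studio work 54 × 0.42 = 22.68
  Assignments 68 × 0.05 = 3.4
Sum = 59.87
59.87 < 60 → F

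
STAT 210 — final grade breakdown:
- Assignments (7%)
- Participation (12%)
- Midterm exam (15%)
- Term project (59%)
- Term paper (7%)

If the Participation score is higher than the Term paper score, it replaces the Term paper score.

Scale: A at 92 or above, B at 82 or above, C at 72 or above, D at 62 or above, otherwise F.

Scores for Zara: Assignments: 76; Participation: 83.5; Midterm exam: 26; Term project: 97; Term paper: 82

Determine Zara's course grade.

B

Participation (83.5) > Term paper (82), so Term paper counts as 83.5.
Weighted total:
  Assignments 76 × 0.07 = 5.32
  Participation 83.5 × 0.12 = 10.02
  Midterm exam 26 × 0.15 = 3.9
  Term project 97 × 0.59 = 57.23
  Term paper 83.5 × 0.07 = 5.845
Sum = 82.315
82.315 is ≥ 82 and < 92 → B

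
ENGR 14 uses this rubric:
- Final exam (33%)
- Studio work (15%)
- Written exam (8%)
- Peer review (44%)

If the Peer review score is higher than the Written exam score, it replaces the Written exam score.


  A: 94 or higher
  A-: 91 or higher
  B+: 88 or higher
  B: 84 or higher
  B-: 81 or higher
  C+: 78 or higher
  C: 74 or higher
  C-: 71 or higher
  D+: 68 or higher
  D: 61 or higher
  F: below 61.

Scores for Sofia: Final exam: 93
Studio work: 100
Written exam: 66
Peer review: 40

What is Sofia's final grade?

D+

Peer review (40) ≤ Written exam (66), so Written exam stays at 66.
Weighted total:
  Final exam 93 × 0.33 = 30.69
  Studio work 100 × 0.15 = 15
  Written exam 66 × 0.08 = 5.28
  Peer review 40 × 0.44 = 17.6
Sum = 68.57
68.57 is ≥ 68 and < 71 → D+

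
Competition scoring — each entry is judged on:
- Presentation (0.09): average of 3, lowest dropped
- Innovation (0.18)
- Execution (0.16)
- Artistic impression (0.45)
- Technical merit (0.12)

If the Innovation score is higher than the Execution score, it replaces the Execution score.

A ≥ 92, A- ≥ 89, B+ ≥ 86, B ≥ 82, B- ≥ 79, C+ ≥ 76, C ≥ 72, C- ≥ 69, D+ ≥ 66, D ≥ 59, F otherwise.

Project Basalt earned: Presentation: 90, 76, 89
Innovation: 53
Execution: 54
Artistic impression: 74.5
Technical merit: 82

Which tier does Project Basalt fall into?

Presentation: drop 76 → average of remaining 2 = 179/2 = 89.5
Innovation (53) ≤ Execution (54), so Execution stays at 54.
Weighted total:
  Presentation 89.5 × 0.09 = 8.055
  Innovation 53 × 0.18 = 9.54
  Execution 54 × 0.16 = 8.64
  Artistic impression 74.5 × 0.45 = 33.525
  Technical merit 82 × 0.12 = 9.84
Sum = 69.6
69.6 is ≥ 69 and < 72 → C-

C-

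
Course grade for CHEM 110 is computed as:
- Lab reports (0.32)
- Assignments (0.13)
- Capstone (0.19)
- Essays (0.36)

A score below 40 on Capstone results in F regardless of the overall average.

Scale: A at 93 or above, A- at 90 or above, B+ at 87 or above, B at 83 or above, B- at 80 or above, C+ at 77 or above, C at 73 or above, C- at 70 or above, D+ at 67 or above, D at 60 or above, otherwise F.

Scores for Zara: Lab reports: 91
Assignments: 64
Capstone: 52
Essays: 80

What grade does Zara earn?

C

Capstone score 52 ≥ 40: minimum met.
Weighted total:
  Lab reports 91 × 0.32 = 29.12
  Assignments 64 × 0.13 = 8.32
  Capstone 52 × 0.19 = 9.88
  Essays 80 × 0.36 = 28.8
Sum = 76.12
76.12 is ≥ 73 and < 77 → C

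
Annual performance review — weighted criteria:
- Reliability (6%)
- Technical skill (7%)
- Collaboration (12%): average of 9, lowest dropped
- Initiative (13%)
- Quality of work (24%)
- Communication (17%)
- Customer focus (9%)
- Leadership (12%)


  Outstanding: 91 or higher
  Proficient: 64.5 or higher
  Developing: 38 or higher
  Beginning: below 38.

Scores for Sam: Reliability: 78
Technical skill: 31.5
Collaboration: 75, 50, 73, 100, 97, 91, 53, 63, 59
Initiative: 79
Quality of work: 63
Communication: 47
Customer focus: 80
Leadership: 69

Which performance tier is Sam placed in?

Proficient

Collaboration: drop 50 → average of remaining 8 = 611/8 = 76.375
Weighted total:
  Reliability 78 × 0.06 = 4.68
  Technical skill 31.5 × 0.07 = 2.205
  Collaboration 76.375 × 0.12 = 9.165
  Initiative 79 × 0.13 = 10.27
  Quality of work 63 × 0.24 = 15.12
  Communication 47 × 0.17 = 7.99
  Customer focus 80 × 0.09 = 7.2
  Leadership 69 × 0.12 = 8.28
Sum = 64.91
64.91 is ≥ 64.5 and < 91 → Proficient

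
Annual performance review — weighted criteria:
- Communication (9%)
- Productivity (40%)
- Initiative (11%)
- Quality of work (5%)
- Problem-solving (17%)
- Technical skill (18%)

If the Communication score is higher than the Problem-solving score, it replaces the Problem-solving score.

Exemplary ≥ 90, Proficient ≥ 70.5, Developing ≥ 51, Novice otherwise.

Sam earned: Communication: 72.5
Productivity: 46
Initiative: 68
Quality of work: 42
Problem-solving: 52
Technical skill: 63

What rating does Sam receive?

Communication (72.5) > Problem-solving (52), so Problem-solving counts as 72.5.
Weighted total:
  Communication 72.5 × 0.09 = 6.525
  Productivity 46 × 0.4 = 18.4
  Initiative 68 × 0.11 = 7.48
  Quality of work 42 × 0.05 = 2.1
  Problem-solving 72.5 × 0.17 = 12.325
  Technical skill 63 × 0.18 = 11.34
Sum = 58.17
58.17 is ≥ 51 and < 70.5 → Developing

Developing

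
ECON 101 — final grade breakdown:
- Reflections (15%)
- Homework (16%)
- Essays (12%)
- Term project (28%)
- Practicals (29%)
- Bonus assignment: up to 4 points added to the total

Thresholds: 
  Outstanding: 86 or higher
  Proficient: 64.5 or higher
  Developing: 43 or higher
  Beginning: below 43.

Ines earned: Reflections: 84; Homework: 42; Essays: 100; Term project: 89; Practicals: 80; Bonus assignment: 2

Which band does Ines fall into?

Weighted total:
  Reflections 84 × 0.15 = 12.6
  Homework 42 × 0.16 = 6.72
  Essays 100 × 0.12 = 12
  Term project 89 × 0.28 = 24.92
  Practicals 80 × 0.29 = 23.2
Sum = 79.44
Bonus assignment: 79.44 + 2 = 81.44
81.44 is ≥ 64.5 and < 86 → Proficient

Proficient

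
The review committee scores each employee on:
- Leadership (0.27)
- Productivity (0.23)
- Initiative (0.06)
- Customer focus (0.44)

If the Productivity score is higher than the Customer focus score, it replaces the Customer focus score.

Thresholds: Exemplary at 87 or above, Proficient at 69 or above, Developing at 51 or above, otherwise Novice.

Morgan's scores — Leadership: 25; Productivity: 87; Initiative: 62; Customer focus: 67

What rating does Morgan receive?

Developing

Productivity (87) > Customer focus (67), so Customer focus counts as 87.
Weighted total:
  Leadership 25 × 0.27 = 6.75
  Productivity 87 × 0.23 = 20.01
  Initiative 62 × 0.06 = 3.72
  Customer focus 87 × 0.44 = 38.28
Sum = 68.76
68.76 is ≥ 51 and < 69 → Developing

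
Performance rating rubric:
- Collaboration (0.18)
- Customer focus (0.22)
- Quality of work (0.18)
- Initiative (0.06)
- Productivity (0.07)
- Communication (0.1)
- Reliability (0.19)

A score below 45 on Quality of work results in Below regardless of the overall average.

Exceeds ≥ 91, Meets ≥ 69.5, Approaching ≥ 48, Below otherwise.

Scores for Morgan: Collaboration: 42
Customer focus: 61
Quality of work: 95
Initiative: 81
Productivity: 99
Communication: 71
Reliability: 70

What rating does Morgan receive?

Meets

Quality of work score 95 ≥ 45: minimum met.
Weighted total:
  Collaboration 42 × 0.18 = 7.56
  Customer focus 61 × 0.22 = 13.42
  Quality of work 95 × 0.18 = 17.1
  Initiative 81 × 0.06 = 4.86
  Productivity 99 × 0.07 = 6.93
  Communication 71 × 0.1 = 7.1
  Reliability 70 × 0.19 = 13.3
Sum = 70.27
70.27 is ≥ 69.5 and < 91 → Meets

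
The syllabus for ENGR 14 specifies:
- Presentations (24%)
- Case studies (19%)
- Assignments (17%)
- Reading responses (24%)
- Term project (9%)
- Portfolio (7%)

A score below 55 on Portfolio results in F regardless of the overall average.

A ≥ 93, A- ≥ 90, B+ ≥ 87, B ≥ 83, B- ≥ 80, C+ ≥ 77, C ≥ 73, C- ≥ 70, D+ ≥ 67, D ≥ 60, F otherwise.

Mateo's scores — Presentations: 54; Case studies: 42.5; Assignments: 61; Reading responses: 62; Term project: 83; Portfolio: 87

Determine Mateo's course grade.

F

Portfolio score 87 ≥ 55: minimum met.
Weighted total:
  Presentations 54 × 0.24 = 12.96
  Case studies 42.5 × 0.19 = 8.075
  Assignments 61 × 0.17 = 10.37
  Reading responses 62 × 0.24 = 14.88
  Term project 83 × 0.09 = 7.47
  Portfolio 87 × 0.07 = 6.09
Sum = 59.845
59.845 < 60 → F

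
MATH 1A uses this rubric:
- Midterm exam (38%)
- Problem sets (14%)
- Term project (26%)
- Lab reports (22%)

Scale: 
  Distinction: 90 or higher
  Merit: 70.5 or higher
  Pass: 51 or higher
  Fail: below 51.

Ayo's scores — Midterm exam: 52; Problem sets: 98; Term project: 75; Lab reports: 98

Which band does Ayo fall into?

Merit

Weighted total:
  Midterm exam 52 × 0.38 = 19.76
  Problem sets 98 × 0.14 = 13.72
  Term project 75 × 0.26 = 19.5
  Lab reports 98 × 0.22 = 21.56
Sum = 74.54
74.54 is ≥ 70.5 and < 90 → Merit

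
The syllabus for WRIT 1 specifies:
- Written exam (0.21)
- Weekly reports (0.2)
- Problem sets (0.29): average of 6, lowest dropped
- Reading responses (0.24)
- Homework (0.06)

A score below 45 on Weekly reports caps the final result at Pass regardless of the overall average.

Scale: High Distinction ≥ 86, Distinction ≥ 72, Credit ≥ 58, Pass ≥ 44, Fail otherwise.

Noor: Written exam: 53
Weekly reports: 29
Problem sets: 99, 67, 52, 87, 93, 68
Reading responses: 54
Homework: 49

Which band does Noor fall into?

Pass

Problem sets: drop 52 → average of remaining 5 = 414/5 = 82.8
Weekly reports score 29 < 45: minimum not met.
Weighted total:
  Written exam 53 × 0.21 = 11.13
  Weekly reports 29 × 0.2 = 5.8
  Problem sets 82.8 × 0.29 = 24.012
  Reading responses 54 × 0.24 = 12.96
  Homework 49 × 0.06 = 2.94
Sum = 56.842
56.842 would be Pass; cap at Pass applies → Pass.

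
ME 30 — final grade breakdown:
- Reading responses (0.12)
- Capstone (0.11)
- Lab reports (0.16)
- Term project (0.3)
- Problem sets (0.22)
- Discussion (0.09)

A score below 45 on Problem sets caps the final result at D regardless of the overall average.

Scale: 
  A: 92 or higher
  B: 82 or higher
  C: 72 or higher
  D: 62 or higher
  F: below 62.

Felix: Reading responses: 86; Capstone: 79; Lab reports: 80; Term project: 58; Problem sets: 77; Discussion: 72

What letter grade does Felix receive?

C

Problem sets score 77 ≥ 45: minimum met.
Weighted total:
  Reading responses 86 × 0.12 = 10.32
  Capstone 79 × 0.11 = 8.69
  Lab reports 80 × 0.16 = 12.8
  Term project 58 × 0.3 = 17.4
  Problem sets 77 × 0.22 = 16.94
  Discussion 72 × 0.09 = 6.48
Sum = 72.63
72.63 is ≥ 72 and < 82 → C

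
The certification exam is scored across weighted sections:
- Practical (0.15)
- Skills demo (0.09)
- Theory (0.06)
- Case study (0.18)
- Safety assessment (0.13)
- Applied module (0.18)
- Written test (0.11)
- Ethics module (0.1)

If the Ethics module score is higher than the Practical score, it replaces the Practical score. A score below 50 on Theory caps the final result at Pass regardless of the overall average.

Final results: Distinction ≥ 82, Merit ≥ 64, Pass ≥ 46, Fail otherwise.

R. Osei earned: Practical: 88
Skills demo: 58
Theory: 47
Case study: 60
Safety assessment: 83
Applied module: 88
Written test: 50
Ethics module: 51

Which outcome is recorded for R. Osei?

Ethics module (51) ≤ Practical (88), so Practical stays at 88.
Theory score 47 < 50: minimum not met.
Weighted total:
  Practical 88 × 0.15 = 13.2
  Skills demo 58 × 0.09 = 5.22
  Theory 47 × 0.06 = 2.82
  Case study 60 × 0.18 = 10.8
  Safety assessment 83 × 0.13 = 10.79
  Applied module 88 × 0.18 = 15.84
  Written test 50 × 0.11 = 5.5
  Ethics module 51 × 0.1 = 5.1
Sum = 69.27
69.27 would be Merit; cap at Pass applies → Pass.

Pass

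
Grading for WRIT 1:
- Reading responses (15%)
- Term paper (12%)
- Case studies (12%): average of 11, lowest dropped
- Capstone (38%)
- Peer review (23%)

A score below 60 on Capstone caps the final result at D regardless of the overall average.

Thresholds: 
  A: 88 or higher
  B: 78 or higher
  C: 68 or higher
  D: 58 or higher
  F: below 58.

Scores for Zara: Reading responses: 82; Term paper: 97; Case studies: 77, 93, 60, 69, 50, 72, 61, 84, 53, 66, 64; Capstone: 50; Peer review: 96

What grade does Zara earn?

D

Case studies: drop 50 → average of remaining 10 = 699/10 = 69.9
Capstone score 50 < 60: minimum not met.
Weighted total:
  Reading responses 82 × 0.15 = 12.3
  Term paper 97 × 0.12 = 11.64
  Case studies 69.9 × 0.12 = 8.388
  Capstone 50 × 0.38 = 19
  Peer review 96 × 0.23 = 22.08
Sum = 73.408
73.408 would be C; cap at D applies → D.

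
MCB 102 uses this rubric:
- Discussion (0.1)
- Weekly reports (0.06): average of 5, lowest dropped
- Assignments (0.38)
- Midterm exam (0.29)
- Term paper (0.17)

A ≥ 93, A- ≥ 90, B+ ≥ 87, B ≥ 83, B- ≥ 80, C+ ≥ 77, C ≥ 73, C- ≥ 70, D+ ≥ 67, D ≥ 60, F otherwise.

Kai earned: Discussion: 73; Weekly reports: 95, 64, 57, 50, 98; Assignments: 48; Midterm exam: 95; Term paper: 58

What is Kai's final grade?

D+

Weekly reports: drop 50 → average of remaining 4 = 314/4 = 78.5
Weighted total:
  Discussion 73 × 0.1 = 7.3
  Weekly reports 78.5 × 0.06 = 4.71
  Assignments 48 × 0.38 = 18.24
  Midterm exam 95 × 0.29 = 27.55
  Term paper 58 × 0.17 = 9.86
Sum = 67.66
67.66 is ≥ 67 and < 70 → D+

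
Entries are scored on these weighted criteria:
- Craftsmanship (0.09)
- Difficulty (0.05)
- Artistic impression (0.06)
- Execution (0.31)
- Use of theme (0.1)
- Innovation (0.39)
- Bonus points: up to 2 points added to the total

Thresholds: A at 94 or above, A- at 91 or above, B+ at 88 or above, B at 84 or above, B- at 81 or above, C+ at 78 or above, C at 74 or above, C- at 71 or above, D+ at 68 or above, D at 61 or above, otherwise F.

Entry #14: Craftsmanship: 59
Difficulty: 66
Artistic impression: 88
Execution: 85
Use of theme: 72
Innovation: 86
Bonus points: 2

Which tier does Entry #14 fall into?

B-

Weighted total:
  Craftsmanship 59 × 0.09 = 5.31
  Difficulty 66 × 0.05 = 3.3
  Artistic impression 88 × 0.06 = 5.28
  Execution 85 × 0.31 = 26.35
  Use of theme 72 × 0.1 = 7.2
  Innovation 86 × 0.39 = 33.54
Sum = 80.98
Bonus points: 80.98 + 2 = 82.98
82.98 is ≥ 81 and < 84 → B-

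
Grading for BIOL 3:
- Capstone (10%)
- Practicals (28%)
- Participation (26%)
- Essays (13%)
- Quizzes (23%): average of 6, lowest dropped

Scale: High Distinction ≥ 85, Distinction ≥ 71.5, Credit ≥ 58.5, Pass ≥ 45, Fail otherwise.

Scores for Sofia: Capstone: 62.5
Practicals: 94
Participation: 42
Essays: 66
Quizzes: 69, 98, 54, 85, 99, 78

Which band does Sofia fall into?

Quizzes: drop 54 → average of remaining 5 = 429/5 = 85.8
Weighted total:
  Capstone 62.5 × 0.1 = 6.25
  Practicals 94 × 0.28 = 26.32
  Participation 42 × 0.26 = 10.92
  Essays 66 × 0.13 = 8.58
  Quizzes 85.8 × 0.23 = 19.734
Sum = 71.804
71.804 is ≥ 71.5 and < 85 → Distinction

Distinction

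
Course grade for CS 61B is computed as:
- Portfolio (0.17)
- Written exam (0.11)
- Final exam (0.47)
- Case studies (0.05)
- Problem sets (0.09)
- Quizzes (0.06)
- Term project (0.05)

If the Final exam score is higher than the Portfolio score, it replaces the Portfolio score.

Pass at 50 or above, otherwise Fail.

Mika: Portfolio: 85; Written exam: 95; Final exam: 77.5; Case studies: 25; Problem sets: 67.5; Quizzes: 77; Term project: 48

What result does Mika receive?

Final exam (77.5) ≤ Portfolio (85), so Portfolio stays at 85.
Weighted total:
  Portfolio 85 × 0.17 = 14.45
  Written exam 95 × 0.11 = 10.45
  Final exam 77.5 × 0.47 = 36.425
  Case studies 25 × 0.05 = 1.25
  Problem sets 67.5 × 0.09 = 6.075
  Quizzes 77 × 0.06 = 4.62
  Term project 48 × 0.05 = 2.4
Sum = 75.67
75.67 ≥ 50 → Pass

Pass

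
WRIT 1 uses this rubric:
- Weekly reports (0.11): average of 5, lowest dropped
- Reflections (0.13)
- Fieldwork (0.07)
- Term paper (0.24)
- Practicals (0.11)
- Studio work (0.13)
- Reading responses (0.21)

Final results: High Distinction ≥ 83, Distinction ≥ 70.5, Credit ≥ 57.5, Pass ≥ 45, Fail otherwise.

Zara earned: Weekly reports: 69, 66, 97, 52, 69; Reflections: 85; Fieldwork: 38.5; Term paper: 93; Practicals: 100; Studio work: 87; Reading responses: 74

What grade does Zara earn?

Weekly reports: drop 52 → average of remaining 4 = 301/4 = 75.25
Weighted total:
  Weekly reports 75.25 × 0.11 = 8.2775
  Reflections 85 × 0.13 = 11.05
  Fieldwork 38.5 × 0.07 = 2.695
  Term paper 93 × 0.24 = 22.32
  Practicals 100 × 0.11 = 11
  Studio work 87 × 0.13 = 11.31
  Reading responses 74 × 0.21 = 15.54
Sum = 82.1925
82.1925 is ≥ 70.5 and < 83 → Distinction

Distinction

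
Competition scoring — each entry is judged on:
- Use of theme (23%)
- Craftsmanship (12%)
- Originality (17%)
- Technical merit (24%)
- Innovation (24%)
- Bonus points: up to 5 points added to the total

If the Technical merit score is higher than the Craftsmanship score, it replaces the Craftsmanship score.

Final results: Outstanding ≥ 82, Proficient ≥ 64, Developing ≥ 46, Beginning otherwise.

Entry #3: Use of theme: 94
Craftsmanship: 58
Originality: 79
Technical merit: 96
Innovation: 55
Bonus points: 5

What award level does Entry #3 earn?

Outstanding

Technical merit (96) > Craftsmanship (58), so Craftsmanship counts as 96.
Weighted total:
  Use of theme 94 × 0.23 = 21.62
  Craftsmanship 96 × 0.12 = 11.52
  Originality 79 × 0.17 = 13.43
  Technical merit 96 × 0.24 = 23.04
  Innovation 55 × 0.24 = 13.2
Sum = 82.81
Bonus points: 82.81 + 5 = 87.81
87.81 ≥ 82 → Outstanding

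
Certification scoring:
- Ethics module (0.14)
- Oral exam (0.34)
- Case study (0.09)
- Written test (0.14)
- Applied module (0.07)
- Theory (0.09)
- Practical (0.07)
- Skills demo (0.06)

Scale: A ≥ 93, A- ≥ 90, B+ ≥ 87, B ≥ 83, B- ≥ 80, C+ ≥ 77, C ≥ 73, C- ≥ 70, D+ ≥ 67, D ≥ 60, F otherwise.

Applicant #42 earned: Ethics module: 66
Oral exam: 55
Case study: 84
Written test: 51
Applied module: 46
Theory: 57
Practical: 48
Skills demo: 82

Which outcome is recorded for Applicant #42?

Weighted total:
  Ethics module 66 × 0.14 = 9.24
  Oral exam 55 × 0.34 = 18.7
  Case study 84 × 0.09 = 7.56
  Written test 51 × 0.14 = 7.14
  Applied module 46 × 0.07 = 3.22
  Theory 57 × 0.09 = 5.13
  Practical 48 × 0.07 = 3.36
  Skills demo 82 × 0.06 = 4.92
Sum = 59.27
59.27 < 60 → F

F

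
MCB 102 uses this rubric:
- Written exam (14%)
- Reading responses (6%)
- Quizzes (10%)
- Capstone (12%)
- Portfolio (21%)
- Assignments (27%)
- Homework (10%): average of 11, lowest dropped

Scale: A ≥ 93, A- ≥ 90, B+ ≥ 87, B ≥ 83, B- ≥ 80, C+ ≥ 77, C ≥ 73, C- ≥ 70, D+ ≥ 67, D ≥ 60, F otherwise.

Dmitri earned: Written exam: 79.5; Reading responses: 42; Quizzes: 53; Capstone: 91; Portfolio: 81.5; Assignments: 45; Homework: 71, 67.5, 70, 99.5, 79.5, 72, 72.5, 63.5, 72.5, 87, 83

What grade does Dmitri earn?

D

Homework: drop 63.5 → average of remaining 10 = 774.5/10 = 77.45
Weighted total:
  Written exam 79.5 × 0.14 = 11.13
  Reading responses 42 × 0.06 = 2.52
  Quizzes 53 × 0.1 = 5.3
  Capstone 91 × 0.12 = 10.92
  Portfolio 81.5 × 0.21 = 17.115
  Assignments 45 × 0.27 = 12.15
  Homework 77.45 × 0.1 = 7.745
Sum = 66.88
66.88 is ≥ 60 and < 67 → D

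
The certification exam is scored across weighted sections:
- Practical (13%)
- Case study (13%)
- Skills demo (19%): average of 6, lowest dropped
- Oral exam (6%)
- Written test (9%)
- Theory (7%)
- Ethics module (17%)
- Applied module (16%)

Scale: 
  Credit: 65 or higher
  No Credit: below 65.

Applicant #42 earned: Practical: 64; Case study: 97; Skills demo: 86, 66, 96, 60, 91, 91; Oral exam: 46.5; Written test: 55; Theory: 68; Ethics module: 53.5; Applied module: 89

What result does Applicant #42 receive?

Skills demo: drop 60 → average of remaining 5 = 430/5 = 86
Weighted total:
  Practical 64 × 0.13 = 8.32
  Case study 97 × 0.13 = 12.61
  Skills demo 86 × 0.19 = 16.34
  Oral exam 46.5 × 0.06 = 2.79
  Written test 55 × 0.09 = 4.95
  Theory 68 × 0.07 = 4.76
  Ethics module 53.5 × 0.17 = 9.095
  Applied module 89 × 0.16 = 14.24
Sum = 73.105
73.105 ≥ 65 → Credit

Credit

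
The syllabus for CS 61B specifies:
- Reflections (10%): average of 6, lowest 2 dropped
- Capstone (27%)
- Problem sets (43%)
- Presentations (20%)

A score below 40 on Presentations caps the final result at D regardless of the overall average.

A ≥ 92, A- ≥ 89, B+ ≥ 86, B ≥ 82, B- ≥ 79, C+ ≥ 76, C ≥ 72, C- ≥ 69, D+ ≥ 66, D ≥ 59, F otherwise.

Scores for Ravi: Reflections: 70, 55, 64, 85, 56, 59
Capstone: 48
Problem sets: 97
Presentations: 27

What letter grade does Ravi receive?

Reflections: drop 55, 56 → average of remaining 4 = 278/4 = 69.5
Presentations score 27 < 40: minimum not met.
Weighted total:
  Reflections 69.5 × 0.1 = 6.95
  Capstone 48 × 0.27 = 12.96
  Problem sets 97 × 0.43 = 41.71
  Presentations 27 × 0.2 = 5.4
Sum = 67.02
67.02 would be D+; cap at D applies → D.

D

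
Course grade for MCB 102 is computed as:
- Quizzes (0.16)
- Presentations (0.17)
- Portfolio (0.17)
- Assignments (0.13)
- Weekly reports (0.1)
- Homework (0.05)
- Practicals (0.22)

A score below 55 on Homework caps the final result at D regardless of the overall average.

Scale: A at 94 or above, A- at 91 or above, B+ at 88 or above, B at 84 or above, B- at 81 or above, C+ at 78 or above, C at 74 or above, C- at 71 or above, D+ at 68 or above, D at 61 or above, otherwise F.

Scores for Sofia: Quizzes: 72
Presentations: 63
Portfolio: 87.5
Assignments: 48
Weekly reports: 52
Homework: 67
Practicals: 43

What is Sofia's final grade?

D

Homework score 67 ≥ 55: minimum met.
Weighted total:
  Quizzes 72 × 0.16 = 11.52
  Presentations 63 × 0.17 = 10.71
  Portfolio 87.5 × 0.17 = 14.875
  Assignments 48 × 0.13 = 6.24
  Weekly reports 52 × 0.1 = 5.2
  Homework 67 × 0.05 = 3.35
  Practicals 43 × 0.22 = 9.46
Sum = 61.355
61.355 is ≥ 61 and < 68 → D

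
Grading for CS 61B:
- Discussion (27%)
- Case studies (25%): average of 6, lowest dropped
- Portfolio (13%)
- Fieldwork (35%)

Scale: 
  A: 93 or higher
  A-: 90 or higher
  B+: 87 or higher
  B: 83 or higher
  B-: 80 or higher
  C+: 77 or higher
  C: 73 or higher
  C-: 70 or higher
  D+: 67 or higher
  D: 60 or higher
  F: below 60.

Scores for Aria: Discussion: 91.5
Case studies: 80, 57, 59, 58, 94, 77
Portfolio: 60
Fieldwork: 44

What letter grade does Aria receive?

D

Case studies: drop 57 → average of remaining 5 = 368/5 = 73.6
Weighted total:
  Discussion 91.5 × 0.27 = 24.705
  Case studies 73.6 × 0.25 = 18.4
  Portfolio 60 × 0.13 = 7.8
  Fieldwork 44 × 0.35 = 15.4
Sum = 66.305
66.305 is ≥ 60 and < 67 → D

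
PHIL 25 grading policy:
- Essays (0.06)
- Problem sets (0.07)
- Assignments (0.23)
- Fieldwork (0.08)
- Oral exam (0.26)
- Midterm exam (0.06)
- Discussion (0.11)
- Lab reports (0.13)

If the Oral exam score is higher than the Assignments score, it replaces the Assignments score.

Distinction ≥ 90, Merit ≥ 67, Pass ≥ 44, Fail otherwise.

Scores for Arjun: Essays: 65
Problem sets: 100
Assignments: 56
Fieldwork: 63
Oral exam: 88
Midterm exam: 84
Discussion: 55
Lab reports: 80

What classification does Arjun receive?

Merit

Oral exam (88) > Assignments (56), so Assignments counts as 88.
Weighted total:
  Essays 65 × 0.06 = 3.9
  Problem sets 100 × 0.07 = 7
  Assignments 88 × 0.23 = 20.24
  Fieldwork 63 × 0.08 = 5.04
  Oral exam 88 × 0.26 = 22.88
  Midterm exam 84 × 0.06 = 5.04
  Discussion 55 × 0.11 = 6.05
  Lab reports 80 × 0.13 = 10.4
Sum = 80.55
80.55 is ≥ 67 and < 90 → Merit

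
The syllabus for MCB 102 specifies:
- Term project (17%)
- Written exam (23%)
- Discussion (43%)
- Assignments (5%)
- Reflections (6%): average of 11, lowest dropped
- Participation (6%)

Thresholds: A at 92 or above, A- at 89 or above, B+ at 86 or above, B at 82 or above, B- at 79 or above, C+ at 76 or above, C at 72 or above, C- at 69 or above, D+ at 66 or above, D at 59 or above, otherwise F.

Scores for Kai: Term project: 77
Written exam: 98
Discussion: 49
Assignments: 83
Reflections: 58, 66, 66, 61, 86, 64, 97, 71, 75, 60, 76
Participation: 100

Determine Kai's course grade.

Reflections: drop 58 → average of remaining 10 = 722/10 = 72.2
Weighted total:
  Term project 77 × 0.17 = 13.09
  Written exam 98 × 0.23 = 22.54
  Discussion 49 × 0.43 = 21.07
  Assignments 83 × 0.05 = 4.15
  Reflections 72.2 × 0.06 = 4.332
  Participation 100 × 0.06 = 6
Sum = 71.182
71.182 is ≥ 69 and < 72 → C-

C-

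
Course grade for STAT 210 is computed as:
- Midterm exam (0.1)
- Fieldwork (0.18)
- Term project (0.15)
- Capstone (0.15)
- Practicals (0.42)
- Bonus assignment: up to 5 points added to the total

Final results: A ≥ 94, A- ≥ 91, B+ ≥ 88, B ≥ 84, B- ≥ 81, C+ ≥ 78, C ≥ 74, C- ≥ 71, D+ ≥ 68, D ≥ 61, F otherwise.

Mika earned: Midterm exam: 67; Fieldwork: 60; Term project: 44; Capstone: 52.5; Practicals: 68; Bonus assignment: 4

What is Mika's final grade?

D

Weighted total:
  Midterm exam 67 × 0.1 = 6.7
  Fieldwork 60 × 0.18 = 10.8
  Term project 44 × 0.15 = 6.6
  Capstone 52.5 × 0.15 = 7.875
  Practicals 68 × 0.42 = 28.56
Sum = 60.535
Bonus assignment: 60.535 + 4 = 64.535
64.535 is ≥ 61 and < 68 → D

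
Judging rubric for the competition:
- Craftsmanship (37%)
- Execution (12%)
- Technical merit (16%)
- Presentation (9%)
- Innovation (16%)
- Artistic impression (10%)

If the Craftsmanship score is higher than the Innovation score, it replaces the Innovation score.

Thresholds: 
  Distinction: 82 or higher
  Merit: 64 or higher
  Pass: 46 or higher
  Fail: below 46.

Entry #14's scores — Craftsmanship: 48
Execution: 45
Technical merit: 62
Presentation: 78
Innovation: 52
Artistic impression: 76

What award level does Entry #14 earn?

Pass

Craftsmanship (48) ≤ Innovation (52), so Innovation stays at 52.
Weighted total:
  Craftsmanship 48 × 0.37 = 17.76
  Execution 45 × 0.12 = 5.4
  Technical merit 62 × 0.16 = 9.92
  Presentation 78 × 0.09 = 7.02
  Innovation 52 × 0.16 = 8.32
  Artistic impression 76 × 0.1 = 7.6
Sum = 56.02
56.02 is ≥ 46 and < 64 → Pass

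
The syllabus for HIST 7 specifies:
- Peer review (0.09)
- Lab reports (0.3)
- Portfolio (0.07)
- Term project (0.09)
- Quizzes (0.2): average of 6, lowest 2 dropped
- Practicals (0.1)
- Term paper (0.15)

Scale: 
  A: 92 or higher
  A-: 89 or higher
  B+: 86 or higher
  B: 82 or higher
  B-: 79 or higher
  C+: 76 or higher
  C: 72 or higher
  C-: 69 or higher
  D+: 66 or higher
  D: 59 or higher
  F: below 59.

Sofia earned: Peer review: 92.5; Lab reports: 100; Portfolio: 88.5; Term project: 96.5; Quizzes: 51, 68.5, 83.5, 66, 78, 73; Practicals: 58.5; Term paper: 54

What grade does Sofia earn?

B

Quizzes: drop 51, 66 → average of remaining 4 = 303/4 = 75.75
Weighted total:
  Peer review 92.5 × 0.09 = 8.325
  Lab reports 100 × 0.3 = 30
  Portfolio 88.5 × 0.07 = 6.195
  Term project 96.5 × 0.09 = 8.685
  Quizzes 75.75 × 0.2 = 15.15
  Practicals 58.5 × 0.1 = 5.85
  Term paper 54 × 0.15 = 8.1
Sum = 82.305
82.305 is ≥ 82 and < 86 → B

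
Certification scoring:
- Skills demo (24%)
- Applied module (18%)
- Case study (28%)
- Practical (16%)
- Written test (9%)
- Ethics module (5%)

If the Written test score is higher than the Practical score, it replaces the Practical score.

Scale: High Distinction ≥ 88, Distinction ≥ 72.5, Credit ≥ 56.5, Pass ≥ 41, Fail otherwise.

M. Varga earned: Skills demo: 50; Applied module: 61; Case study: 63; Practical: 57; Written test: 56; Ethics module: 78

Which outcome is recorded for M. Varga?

Credit

Written test (56) ≤ Practical (57), so Practical stays at 57.
Weighted total:
  Skills demo 50 × 0.24 = 12
  Applied module 61 × 0.18 = 10.98
  Case study 63 × 0.28 = 17.64
  Practical 57 × 0.16 = 9.12
  Written test 56 × 0.09 = 5.04
  Ethics module 78 × 0.05 = 3.9
Sum = 58.68
58.68 is ≥ 56.5 and < 72.5 → Credit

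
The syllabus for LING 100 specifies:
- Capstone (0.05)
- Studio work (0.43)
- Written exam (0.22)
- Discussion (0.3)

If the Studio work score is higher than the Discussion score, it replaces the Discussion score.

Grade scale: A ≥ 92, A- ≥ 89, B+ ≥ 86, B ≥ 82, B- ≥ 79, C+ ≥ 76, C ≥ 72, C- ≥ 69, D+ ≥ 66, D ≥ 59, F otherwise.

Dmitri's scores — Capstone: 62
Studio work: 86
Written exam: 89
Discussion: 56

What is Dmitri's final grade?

B

Studio work (86) > Discussion (56), so Discussion counts as 86.
Weighted total:
  Capstone 62 × 0.05 = 3.1
  Studio work 86 × 0.43 = 36.98
  Written exam 89 × 0.22 = 19.58
  Discussion 86 × 0.3 = 25.8
Sum = 85.46
85.46 is ≥ 82 and < 86 → B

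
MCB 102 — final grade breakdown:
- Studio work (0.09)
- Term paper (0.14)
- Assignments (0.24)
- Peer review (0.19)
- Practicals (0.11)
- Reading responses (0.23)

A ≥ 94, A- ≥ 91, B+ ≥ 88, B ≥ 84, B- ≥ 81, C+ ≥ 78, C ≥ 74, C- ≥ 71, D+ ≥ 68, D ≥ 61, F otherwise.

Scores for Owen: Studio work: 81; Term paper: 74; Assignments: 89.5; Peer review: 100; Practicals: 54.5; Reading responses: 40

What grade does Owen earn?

C-

Weighted total:
  Studio work 81 × 0.09 = 7.29
  Term paper 74 × 0.14 = 10.36
  Assignments 89.5 × 0.24 = 21.48
  Peer review 100 × 0.19 = 19
  Practicals 54.5 × 0.11 = 5.995
  Reading responses 40 × 0.23 = 9.2
Sum = 73.325
73.325 is ≥ 71 and < 74 → C-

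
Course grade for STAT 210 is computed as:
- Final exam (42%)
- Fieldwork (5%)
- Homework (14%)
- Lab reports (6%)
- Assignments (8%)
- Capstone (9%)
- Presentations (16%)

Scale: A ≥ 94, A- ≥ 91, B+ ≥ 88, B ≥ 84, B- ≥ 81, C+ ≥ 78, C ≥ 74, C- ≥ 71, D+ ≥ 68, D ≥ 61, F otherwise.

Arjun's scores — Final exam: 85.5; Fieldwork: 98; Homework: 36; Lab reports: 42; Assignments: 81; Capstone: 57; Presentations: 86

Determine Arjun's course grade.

Weighted total:
  Final exam 85.5 × 0.42 = 35.91
  Fieldwork 98 × 0.05 = 4.9
  Homework 36 × 0.14 = 5.04
  Lab reports 42 × 0.06 = 2.52
  Assignments 81 × 0.08 = 6.48
  Capstone 57 × 0.09 = 5.13
  Presentations 86 × 0.16 = 13.76
Sum = 73.74
73.74 is ≥ 71 and < 74 → C-

C-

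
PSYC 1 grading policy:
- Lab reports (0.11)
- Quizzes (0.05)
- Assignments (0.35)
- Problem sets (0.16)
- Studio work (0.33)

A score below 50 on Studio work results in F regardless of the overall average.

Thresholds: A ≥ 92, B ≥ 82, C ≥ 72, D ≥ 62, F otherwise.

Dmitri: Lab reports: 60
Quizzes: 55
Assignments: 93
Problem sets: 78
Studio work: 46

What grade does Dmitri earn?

Studio work score 46 < 50: minimum not met.
Weighted total:
  Lab reports 60 × 0.11 = 6.6
  Quizzes 55 × 0.05 = 2.75
  Assignments 93 × 0.35 = 32.55
  Problem sets 78 × 0.16 = 12.48
  Studio work 46 × 0.33 = 15.18
Sum = 69.56
Because the Studio work minimum was not met, the result is F.

F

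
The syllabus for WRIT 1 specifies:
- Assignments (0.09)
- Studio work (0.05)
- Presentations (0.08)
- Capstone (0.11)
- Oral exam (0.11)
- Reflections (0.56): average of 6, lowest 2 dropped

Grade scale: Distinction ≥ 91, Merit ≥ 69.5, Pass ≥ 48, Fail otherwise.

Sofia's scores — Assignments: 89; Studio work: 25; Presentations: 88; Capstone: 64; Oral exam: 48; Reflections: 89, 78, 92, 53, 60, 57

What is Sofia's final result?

Reflections: drop 53, 57 → average of remaining 4 = 319/4 = 79.75
Weighted total:
  Assignments 89 × 0.09 = 8.01
  Studio work 25 × 0.05 = 1.25
  Presentations 88 × 0.08 = 7.04
  Capstone 64 × 0.11 = 7.04
  Oral exam 48 × 0.11 = 5.28
  Reflections 79.75 × 0.56 = 44.66
Sum = 73.28
73.28 is ≥ 69.5 and < 91 → Merit

Merit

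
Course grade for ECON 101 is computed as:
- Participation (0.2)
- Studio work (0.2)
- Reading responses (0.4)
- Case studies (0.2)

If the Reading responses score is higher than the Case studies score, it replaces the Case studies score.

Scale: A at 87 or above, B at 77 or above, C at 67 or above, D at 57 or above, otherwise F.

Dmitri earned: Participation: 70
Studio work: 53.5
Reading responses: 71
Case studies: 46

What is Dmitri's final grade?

C

Reading responses (71) > Case studies (46), so Case studies counts as 71.
Weighted total:
  Participation 70 × 0.2 = 14
  Studio work 53.5 × 0.2 = 10.7
  Reading responses 71 × 0.4 = 28.4
  Case studies 71 × 0.2 = 14.2
Sum = 67.3
67.3 is ≥ 67 and < 77 → C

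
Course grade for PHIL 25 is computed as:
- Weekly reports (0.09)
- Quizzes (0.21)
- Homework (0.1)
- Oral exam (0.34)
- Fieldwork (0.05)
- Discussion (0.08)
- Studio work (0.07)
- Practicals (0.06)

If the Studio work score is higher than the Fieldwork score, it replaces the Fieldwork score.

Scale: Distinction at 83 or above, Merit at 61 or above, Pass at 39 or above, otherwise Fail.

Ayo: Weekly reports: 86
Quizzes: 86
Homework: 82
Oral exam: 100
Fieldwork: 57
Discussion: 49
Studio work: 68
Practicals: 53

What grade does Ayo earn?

Studio work (68) > Fieldwork (57), so Fieldwork counts as 68.
Weighted total:
  Weekly reports 86 × 0.09 = 7.74
  Quizzes 86 × 0.21 = 18.06
  Homework 82 × 0.1 = 8.2
  Oral exam 100 × 0.34 = 34
  Fieldwork 68 × 0.05 = 3.4
  Discussion 49 × 0.08 = 3.92
  Studio work 68 × 0.07 = 4.76
  Practicals 53 × 0.06 = 3.18
Sum = 83.26
83.26 ≥ 83 → Distinction

Distinction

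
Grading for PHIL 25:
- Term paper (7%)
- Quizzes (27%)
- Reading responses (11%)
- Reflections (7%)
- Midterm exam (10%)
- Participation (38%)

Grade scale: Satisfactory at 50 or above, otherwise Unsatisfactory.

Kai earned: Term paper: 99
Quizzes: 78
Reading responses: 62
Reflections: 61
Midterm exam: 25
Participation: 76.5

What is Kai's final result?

Weighted total:
  Term paper 99 × 0.07 = 6.93
  Quizzes 78 × 0.27 = 21.06
  Reading responses 62 × 0.11 = 6.82
  Reflections 61 × 0.07 = 4.27
  Midterm exam 25 × 0.1 = 2.5
  Participation 76.5 × 0.38 = 29.07
Sum = 70.65
70.65 ≥ 50 → Satisfactory

Satisfactory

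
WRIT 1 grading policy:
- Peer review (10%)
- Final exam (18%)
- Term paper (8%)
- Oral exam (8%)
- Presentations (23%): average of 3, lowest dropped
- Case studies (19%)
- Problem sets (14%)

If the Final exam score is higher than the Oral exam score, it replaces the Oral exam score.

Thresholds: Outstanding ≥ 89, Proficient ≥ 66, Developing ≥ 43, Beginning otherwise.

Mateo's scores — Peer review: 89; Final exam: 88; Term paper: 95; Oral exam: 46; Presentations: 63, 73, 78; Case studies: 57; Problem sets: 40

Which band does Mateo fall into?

Proficient

Presentations: drop 63 → average of remaining 2 = 151/2 = 75.5
Final exam (88) > Oral exam (46), so Oral exam counts as 88.
Weighted total:
  Peer review 89 × 0.1 = 8.9
  Final exam 88 × 0.18 = 15.84
  Term paper 95 × 0.08 = 7.6
  Oral exam 88 × 0.08 = 7.04
  Presentations 75.5 × 0.23 = 17.365
  Case studies 57 × 0.19 = 10.83
  Problem sets 40 × 0.14 = 5.6
Sum = 73.175
73.175 is ≥ 66 and < 89 → Proficient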